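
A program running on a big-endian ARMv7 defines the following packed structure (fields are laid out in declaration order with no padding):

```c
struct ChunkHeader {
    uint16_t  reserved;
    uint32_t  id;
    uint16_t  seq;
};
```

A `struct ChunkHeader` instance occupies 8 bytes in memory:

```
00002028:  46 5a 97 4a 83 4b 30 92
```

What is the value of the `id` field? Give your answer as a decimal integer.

2538242891

`id` follows `reserved` (2 bytes), so it starts at byte offset 2 and occupies 4 bytes.
Bytes at offsets 2..5: 97 4A 83 4B.
In big-endian order the high byte comes first in memory.
The bytes are already most-significant first: 0x974A834B.
0x974A834B = 2538242891.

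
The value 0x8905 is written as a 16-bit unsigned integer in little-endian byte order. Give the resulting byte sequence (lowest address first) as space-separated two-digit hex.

05 89

Split into bytes (most-significant first): 89 05.
Little-endian stores the least-significant byte at the lowest address.
So at ascending addresses the bytes are 05 89.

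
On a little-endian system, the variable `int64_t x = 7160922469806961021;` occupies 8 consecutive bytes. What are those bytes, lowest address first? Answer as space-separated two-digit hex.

7160922469806961021 in hexadecimal, padded to 64 bits, is 0x6360B50BCCF4F17D.
Split into bytes (most-significant first): 63 60 B5 0B CC F4 F1 7D.
In little-endian order the low byte comes first in memory.
So at ascending addresses the bytes are 7D F1 F4 CC 0B B5 60 63.

7D F1 F4 CC 0B B5 60 63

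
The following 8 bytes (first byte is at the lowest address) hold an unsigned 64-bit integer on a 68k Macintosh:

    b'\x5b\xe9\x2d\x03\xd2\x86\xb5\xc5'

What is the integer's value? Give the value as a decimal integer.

In big-endian order the high byte comes first in memory.
The bytes are already most-significant first: 0x5BE92D03D286B5C5.
0x5BE92D03D286B5C5 = 6622874221465220549.

6622874221465220549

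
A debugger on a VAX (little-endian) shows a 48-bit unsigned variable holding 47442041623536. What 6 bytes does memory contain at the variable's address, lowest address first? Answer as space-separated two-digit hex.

F0 D3 09 F6 25 2B

47442041623536 in hexadecimal, padded to 48 bits, is 0x2B25F609D3F0.
Split into bytes (most-significant first): 2B 25 F6 09 D3 F0.
Little-endian stores the least-significant byte at the lowest address.
So at ascending addresses the bytes are F0 D3 09 F6 25 2B.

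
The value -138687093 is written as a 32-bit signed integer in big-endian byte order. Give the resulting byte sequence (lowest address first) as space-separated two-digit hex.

F7 BB CD 8B

Two's complement of -138687093 in 32 bits: 138687093 = 0x08443275; invert → 0xF7BBCD8A; add 1 → 0xF7BBCD8B.
Split into bytes (most-significant first): F7 BB CD 8B.
Big-endian: lowest address holds the most-significant byte.
So the memory order matches the most-significant-first order: F7 BB CD 8B.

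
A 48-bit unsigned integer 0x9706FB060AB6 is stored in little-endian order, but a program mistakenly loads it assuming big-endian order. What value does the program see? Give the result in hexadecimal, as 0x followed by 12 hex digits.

Stored little-endian, the bytes at ascending addresses are B6 0A 06 FB 06 97.
Read back as big-endian, the last byte is least significant, giving 0xB60A06FB0697.

0xB60A06FB0697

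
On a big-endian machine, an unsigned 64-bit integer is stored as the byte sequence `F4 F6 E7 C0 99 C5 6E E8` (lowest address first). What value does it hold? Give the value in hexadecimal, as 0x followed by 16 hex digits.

Big-endian stores the most-significant byte at the lowest address.
The bytes are already most-significant first: 0xF4F6E7C099C56EE8.

0xF4F6E7C099C56EE8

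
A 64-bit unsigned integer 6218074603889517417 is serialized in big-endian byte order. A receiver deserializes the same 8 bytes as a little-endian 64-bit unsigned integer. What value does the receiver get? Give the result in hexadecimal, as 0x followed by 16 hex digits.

6218074603889517417 in 64-bit hexadecimal is 0x564B09E84FB66369.
Stored big-endian, the bytes at ascending addresses are 56 4B 09 E8 4F B6 63 69.
Read back as little-endian, the first byte is least significant, giving 0x6963B64FE8094B56.

0x6963B64FE8094B56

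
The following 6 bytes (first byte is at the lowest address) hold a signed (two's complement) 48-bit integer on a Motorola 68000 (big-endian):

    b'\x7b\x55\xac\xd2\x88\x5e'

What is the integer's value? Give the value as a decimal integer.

Big-endian stores the most-significant byte at the lowest address.
The bytes are already most-significant first: 0x7B55ACD2885E.
0x7B55ACD2885E = 135607901915230.

135607901915230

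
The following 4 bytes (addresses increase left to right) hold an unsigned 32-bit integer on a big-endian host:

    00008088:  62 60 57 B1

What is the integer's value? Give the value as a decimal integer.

Big-endian: lowest address holds the most-significant byte.
The bytes are already most-significant first: 0x626057B1.
0x626057B1 = 1650481073.

1650481073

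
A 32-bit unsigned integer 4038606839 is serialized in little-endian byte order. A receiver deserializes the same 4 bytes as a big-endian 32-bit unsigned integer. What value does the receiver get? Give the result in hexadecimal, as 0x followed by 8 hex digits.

0xF73FB8F0

4038606839 in 32-bit hexadecimal is 0xF0B83FF7.
Stored little-endian, the bytes at ascending addresses are F7 3F B8 F0.
Read back as big-endian, the last byte is least significant, giving 0xF73FB8F0.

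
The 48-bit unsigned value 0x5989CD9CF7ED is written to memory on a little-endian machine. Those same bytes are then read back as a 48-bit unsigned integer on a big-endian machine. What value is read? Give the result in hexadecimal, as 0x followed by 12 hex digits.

0xEDF79CCD8959

Stored little-endian, the bytes at ascending addresses are ED F7 9C CD 89 59.
Read back as big-endian, the last byte is least significant, giving 0xEDF79CCD8959.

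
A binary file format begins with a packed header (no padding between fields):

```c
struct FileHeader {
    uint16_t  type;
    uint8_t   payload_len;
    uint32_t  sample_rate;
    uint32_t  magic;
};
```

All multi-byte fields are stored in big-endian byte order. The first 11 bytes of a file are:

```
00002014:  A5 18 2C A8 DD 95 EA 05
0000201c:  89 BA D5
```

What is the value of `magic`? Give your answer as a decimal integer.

92912341

`magic` follows `type` (2 B), `payload_len` (1 B), `sample_rate` (4 B), so it starts at offset 2 + 1 + 4 = 7 and occupies 4 bytes.
Bytes at offsets 7..10: 05 89 BA D5.
Big-endian stores the most-significant byte at the lowest address.
The bytes are already most-significant first: 0x0589BAD5.
0x0589BAD5 = 92912341.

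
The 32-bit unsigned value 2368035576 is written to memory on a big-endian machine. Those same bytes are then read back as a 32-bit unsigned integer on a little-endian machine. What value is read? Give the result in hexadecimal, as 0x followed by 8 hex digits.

2368035576 in 32-bit hexadecimal is 0x8D255AF8.
Stored big-endian, the bytes at ascending addresses are 8D 25 5A F8.
Read back as little-endian, the first byte is least significant, giving 0xF85A258D.

0xF85A258D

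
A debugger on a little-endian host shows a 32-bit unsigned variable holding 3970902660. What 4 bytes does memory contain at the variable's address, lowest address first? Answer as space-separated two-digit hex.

3970902660 in hexadecimal, padded to 32 bits, is 0xECAF2A84.
Split into bytes (most-significant first): EC AF 2A 84.
Little-endian stores the least-significant byte at the lowest address.
So at ascending addresses the bytes are 84 2A AF EC.

84 2A AF EC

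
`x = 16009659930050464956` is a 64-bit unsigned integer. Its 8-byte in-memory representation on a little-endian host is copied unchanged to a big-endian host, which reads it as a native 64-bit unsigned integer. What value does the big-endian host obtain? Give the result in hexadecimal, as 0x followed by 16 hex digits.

0xBC8C7631E2BC2DDE

16009659930050464956 in 64-bit hexadecimal is 0xDE2DBCE231768CBC.
Stored little-endian, the bytes at ascending addresses are BC 8C 76 31 E2 BC 2D DE.
Read back as big-endian, the last byte is least significant, giving 0xBC8C7631E2BC2DDE.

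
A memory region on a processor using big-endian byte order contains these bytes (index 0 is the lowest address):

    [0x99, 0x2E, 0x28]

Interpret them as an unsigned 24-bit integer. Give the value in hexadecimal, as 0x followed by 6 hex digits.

0x992E28

Big-endian: lowest address holds the most-significant byte.
The bytes are already most-significant first: 0x992E28.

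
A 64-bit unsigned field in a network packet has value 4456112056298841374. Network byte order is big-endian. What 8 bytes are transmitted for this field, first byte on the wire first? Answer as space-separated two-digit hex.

4456112056298841374 in hexadecimal, padded to 64 bits, is 0x3DD74A4E4307251E.
Split into bytes (most-significant first): 3D D7 4A 4E 43 07 25 1E.
Big-endian: lowest address holds the most-significant byte.
So the memory order matches the most-significant-first order: 3D D7 4A 4E 43 07 25 1E.

3D D7 4A 4E 43 07 25 1E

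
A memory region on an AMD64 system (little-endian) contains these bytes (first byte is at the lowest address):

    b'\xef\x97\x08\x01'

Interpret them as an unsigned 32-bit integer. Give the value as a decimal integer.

17340399

In little-endian order the low byte comes first in memory.
Reassemble most-significant byte first: 01 08 97 EF → 0x010897EF.
0x010897EF = 17340399.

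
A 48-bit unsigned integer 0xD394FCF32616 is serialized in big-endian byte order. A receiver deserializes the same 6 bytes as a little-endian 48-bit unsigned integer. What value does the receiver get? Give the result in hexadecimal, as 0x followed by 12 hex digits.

Stored big-endian, the bytes at ascending addresses are D3 94 FC F3 26 16.
Read back as little-endian, the first byte is least significant, giving 0x1626F3FC94D3.

0x1626F3FC94D3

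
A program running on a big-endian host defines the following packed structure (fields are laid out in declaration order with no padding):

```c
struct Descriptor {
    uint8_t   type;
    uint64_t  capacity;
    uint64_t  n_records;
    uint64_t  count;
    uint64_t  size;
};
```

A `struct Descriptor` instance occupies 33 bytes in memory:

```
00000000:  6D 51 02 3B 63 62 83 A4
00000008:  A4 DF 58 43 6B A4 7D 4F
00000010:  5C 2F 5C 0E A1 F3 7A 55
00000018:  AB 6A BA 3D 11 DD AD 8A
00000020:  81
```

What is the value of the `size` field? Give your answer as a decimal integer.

7690526460631419521

`size` follows `type` (1 B), `capacity` (8 B), `n_records` (8 B), `count` (8 B), so it starts at offset 1 + 8 + 8 + 8 = 25 and occupies 8 bytes.
Bytes at offsets 25..32: 6A BA 3D 11 DD AD 8A 81.
In big-endian order the high byte comes first in memory.
The bytes are already most-significant first: 0x6ABA3D11DDAD8A81.
0x6ABA3D11DDAD8A81 = 7690526460631419521.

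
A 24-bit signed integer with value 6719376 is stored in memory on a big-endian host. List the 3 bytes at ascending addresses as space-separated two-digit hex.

66 87 90

6719376 in hexadecimal, padded to 24 bits, is 0x668790.
Split into bytes (most-significant first): 66 87 90.
In big-endian order the high byte comes first in memory.
So the memory order matches the most-significant-first order: 66 87 90.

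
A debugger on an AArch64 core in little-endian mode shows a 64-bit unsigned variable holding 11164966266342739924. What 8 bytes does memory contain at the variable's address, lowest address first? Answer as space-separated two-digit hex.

D4 0F 94 2A AA ED F1 9A

11164966266342739924 in hexadecimal, padded to 64 bits, is 0x9AF1EDAA2A940FD4.
Split into bytes (most-significant first): 9A F1 ED AA 2A 94 0F D4.
Little-endian: lowest address holds the least-significant byte.
So at ascending addresses the bytes are D4 0F 94 2A AA ED F1 9A.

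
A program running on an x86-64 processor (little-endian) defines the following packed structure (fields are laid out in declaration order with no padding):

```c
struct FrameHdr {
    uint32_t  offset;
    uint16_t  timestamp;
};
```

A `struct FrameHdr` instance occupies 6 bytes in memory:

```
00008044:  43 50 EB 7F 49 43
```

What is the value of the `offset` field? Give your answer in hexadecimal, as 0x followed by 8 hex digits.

0x7FEB5043

`offset` is the first field, at byte offset 0, occupying 4 bytes.
Bytes at offsets 0..3: 43 50 EB 7F.
Little-endian stores the least-significant byte at the lowest address.
Reassemble most-significant byte first: 7F EB 50 43 → 0x7FEB5043.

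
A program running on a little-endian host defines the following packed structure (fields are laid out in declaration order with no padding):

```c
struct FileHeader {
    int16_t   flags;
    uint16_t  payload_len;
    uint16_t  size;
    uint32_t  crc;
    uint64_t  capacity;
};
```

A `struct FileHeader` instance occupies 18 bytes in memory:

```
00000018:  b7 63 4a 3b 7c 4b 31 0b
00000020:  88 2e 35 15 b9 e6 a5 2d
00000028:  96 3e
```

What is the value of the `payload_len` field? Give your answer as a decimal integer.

15178

`payload_len` follows `flags` (2 bytes), so it starts at byte offset 2 and occupies 2 bytes.
Bytes at offsets 2..3: 4A 3B.
Little-endian stores the least-significant byte at the lowest address.
Reassemble most-significant byte first: 3B 4A → 0x3B4A.
0x3B4A = 15178.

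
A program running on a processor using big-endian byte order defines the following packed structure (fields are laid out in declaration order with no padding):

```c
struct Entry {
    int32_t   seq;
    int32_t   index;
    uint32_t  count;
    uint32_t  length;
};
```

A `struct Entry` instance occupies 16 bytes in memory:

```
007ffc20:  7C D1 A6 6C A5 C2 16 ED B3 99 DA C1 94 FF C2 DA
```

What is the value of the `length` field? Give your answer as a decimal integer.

`length` follows `seq` (4 B), `index` (4 B), `count` (4 B), so it starts at offset 4 + 4 + 4 = 12 and occupies 4 bytes.
Bytes at offsets 12..15: 94 FF C2 DA.
Big-endian stores the most-significant byte at the lowest address.
The bytes are already most-significant first: 0x94FFC2DA.
0x94FFC2DA = 2499789530.

2499789530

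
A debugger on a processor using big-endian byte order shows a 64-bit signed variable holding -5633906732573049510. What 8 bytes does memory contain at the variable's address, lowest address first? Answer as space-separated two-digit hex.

Two's complement of -5633906732573049510 in 64 bits: 5633906732573049510 = 0x4E2FA852D4B2C2A6; invert → 0xB1D057AD2B4D3D59; add 1 → 0xB1D057AD2B4D3D5A.
Split into bytes (most-significant first): B1 D0 57 AD 2B 4D 3D 5A.
In big-endian order the high byte comes first in memory.
So the memory order matches the most-significant-first order: B1 D0 57 AD 2B 4D 3D 5A.

B1 D0 57 AD 2B 4D 3D 5A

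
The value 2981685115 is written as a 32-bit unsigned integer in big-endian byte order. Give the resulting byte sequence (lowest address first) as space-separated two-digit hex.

B1 B8 E7 7B

2981685115 in hexadecimal, padded to 32 bits, is 0xB1B8E77B.
Split into bytes (most-significant first): B1 B8 E7 7B.
Big-endian: lowest address holds the most-significant byte.
So the memory order matches the most-significant-first order: B1 B8 E7 7B.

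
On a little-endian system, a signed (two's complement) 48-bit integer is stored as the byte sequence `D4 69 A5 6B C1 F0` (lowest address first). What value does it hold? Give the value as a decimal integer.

In little-endian order the low byte comes first in memory.
Reassemble most-significant byte first: F0 C1 6B A5 69 D4 → 0xF0C16BA569D4.
Top bit is set, so as a signed 48-bit value this is 0xF0C16BA569D4 − 2^48 = -16761451353644.

-16761451353644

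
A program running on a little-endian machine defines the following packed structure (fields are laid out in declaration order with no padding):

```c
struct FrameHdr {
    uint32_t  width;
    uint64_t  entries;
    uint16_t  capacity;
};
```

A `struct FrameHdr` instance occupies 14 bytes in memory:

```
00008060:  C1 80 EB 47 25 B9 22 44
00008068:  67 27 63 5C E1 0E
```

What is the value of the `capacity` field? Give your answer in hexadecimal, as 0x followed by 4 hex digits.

`capacity` follows `width` (4 B), `entries` (8 B), so it starts at offset 4 + 8 = 12 and occupies 2 bytes.
Bytes at offsets 12..13: E1 0E.
Little-endian: lowest address holds the least-significant byte.
Reassemble most-significant byte first: 0E E1 → 0x0EE1.

0x0EE1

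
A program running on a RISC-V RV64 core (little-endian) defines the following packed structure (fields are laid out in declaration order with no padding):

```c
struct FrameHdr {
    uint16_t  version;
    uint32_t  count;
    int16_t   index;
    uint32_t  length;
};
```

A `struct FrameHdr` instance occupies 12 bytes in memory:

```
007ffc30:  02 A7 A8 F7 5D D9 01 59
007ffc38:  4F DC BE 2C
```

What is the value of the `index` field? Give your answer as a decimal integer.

22785

`index` follows `version` (2 B), `count` (4 B), so it starts at offset 2 + 4 = 6 and occupies 2 bytes.
Bytes at offsets 6..7: 01 59.
Little-endian: lowest address holds the least-significant byte.
Reassemble most-significant byte first: 59 01 → 0x5901.
0x5901 = 22785.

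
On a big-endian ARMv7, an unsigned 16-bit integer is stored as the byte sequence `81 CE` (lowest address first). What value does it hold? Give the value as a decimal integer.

33230

Big-endian stores the most-significant byte at the lowest address.
The bytes are already most-significant first: 0x81CE.
0x81CE = 33230.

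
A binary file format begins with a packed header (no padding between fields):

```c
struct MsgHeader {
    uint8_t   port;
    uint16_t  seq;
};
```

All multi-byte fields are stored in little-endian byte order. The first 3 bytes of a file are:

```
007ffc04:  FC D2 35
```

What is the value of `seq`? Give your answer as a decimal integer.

`seq` follows `port` (1 byte), so it starts at byte offset 1 and occupies 2 bytes.
Bytes at offsets 1..2: D2 35.
Little-endian: lowest address holds the least-significant byte.
Reassemble most-significant byte first: 35 D2 → 0x35D2.
0x35D2 = 13778.

13778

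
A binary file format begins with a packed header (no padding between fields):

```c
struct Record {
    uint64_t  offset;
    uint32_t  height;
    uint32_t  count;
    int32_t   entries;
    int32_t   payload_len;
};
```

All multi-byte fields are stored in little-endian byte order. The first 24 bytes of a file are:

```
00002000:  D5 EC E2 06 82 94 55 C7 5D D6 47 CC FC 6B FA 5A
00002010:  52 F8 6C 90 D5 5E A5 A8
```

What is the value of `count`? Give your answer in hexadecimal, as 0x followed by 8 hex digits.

`count` follows `offset` (8 B), `height` (4 B), so it starts at offset 8 + 4 = 12 and occupies 4 bytes.
Bytes at offsets 12..15: FC 6B FA 5A.
Little-endian stores the least-significant byte at the lowest address.
Reassemble most-significant byte first: 5A FA 6B FC → 0x5AFA6BFC.

0x5AFA6BFC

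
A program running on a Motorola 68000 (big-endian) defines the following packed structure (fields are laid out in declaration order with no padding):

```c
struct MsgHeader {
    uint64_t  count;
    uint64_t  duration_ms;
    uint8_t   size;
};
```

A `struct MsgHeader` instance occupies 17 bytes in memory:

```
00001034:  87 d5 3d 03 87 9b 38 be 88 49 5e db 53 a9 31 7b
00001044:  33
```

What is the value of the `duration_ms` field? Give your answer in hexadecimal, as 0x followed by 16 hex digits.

`duration_ms` follows `count` (8 bytes), so it starts at byte offset 8 and occupies 8 bytes.
Bytes at offsets 8..15: 88 49 5E DB 53 A9 31 7B.
Big-endian: lowest address holds the most-significant byte.
The bytes are already most-significant first: 0x88495EDB53A9317B.

0x88495EDB53A9317B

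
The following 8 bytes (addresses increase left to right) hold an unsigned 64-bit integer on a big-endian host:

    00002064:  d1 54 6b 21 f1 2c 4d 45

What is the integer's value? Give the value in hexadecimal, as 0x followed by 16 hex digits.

Big-endian: lowest address holds the most-significant byte.
The bytes are already most-significant first: 0xD1546B21F12C4D45.

0xD1546B21F12C4D45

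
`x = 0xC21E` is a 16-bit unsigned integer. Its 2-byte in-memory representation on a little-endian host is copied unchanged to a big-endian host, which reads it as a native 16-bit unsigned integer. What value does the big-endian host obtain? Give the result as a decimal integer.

7874

Stored little-endian, the bytes at ascending addresses are 1E C2.
Read back as big-endian, the last byte is least significant, giving 0x1EC2.
0x1EC2 = 7874.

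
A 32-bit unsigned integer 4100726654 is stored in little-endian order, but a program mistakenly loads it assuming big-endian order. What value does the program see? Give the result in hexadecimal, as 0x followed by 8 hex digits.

4100726654 in 32-bit hexadecimal is 0xF46C1F7E.
Stored little-endian, the bytes at ascending addresses are 7E 1F 6C F4.
Read back as big-endian, the last byte is least significant, giving 0x7E1F6CF4.

0x7E1F6CF4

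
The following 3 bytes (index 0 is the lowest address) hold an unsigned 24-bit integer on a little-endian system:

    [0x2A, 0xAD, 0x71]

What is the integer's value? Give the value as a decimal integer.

7449898

In little-endian order the low byte comes first in memory.
Reassemble most-significant byte first: 71 AD 2A → 0x71AD2A.
0x71AD2A = 7449898.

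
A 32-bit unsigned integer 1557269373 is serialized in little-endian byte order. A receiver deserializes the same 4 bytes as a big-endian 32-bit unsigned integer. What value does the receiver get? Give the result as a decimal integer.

2097926748

1557269373 in 32-bit hexadecimal is 0x5CD20B7D.
Stored little-endian, the bytes at ascending addresses are 7D 0B D2 5C.
Read back as big-endian, the last byte is least significant, giving 0x7D0BD25C.
0x7D0BD25C = 2097926748.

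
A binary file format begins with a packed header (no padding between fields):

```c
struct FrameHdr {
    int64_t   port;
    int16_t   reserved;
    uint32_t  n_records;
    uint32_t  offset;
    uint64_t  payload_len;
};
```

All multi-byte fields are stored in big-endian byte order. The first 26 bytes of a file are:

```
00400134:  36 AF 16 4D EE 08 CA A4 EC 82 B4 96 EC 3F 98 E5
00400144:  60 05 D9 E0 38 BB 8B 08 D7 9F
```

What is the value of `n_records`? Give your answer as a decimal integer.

3029789759

`n_records` follows `port` (8 B), `reserved` (2 B), so it starts at offset 8 + 2 = 10 and occupies 4 bytes.
Bytes at offsets 10..13: B4 96 EC 3F.
In big-endian order the high byte comes first in memory.
The bytes are already most-significant first: 0xB496EC3F.
0xB496EC3F = 3029789759.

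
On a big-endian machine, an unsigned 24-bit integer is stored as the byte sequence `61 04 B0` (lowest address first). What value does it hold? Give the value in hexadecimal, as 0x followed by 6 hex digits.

In big-endian order the high byte comes first in memory.
The bytes are already most-significant first: 0x6104B0.

0x6104B0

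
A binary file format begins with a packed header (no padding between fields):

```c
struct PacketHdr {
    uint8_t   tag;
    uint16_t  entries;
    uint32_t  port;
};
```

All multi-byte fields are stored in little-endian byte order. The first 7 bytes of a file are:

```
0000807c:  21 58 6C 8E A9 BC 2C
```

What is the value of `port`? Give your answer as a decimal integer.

`port` follows `tag` (1 B), `entries` (2 B), so it starts at offset 1 + 2 = 3 and occupies 4 bytes.
Bytes at offsets 3..6: 8E A9 BC 2C.
In little-endian order the low byte comes first in memory.
Reassemble most-significant byte first: 2C BC A9 8E → 0x2CBCA98E.
0x2CBCA98E = 750561678.

750561678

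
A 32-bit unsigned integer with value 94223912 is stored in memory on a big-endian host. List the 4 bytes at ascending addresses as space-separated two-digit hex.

05 9D BE 28

94223912 in hexadecimal, padded to 32 bits, is 0x059DBE28.
Split into bytes (most-significant first): 05 9D BE 28.
In big-endian order the high byte comes first in memory.
So the memory order matches the most-significant-first order: 05 9D BE 28.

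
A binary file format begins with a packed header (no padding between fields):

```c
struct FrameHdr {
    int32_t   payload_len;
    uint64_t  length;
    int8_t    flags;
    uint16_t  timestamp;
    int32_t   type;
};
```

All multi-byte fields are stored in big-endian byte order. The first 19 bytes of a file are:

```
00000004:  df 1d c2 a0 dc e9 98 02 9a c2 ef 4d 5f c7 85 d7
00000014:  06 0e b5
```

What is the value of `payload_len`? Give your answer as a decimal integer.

-551697760

`payload_len` is the first field, at byte offset 0, occupying 4 bytes.
Bytes at offsets 0..3: DF 1D C2 A0.
Big-endian stores the most-significant byte at the lowest address.
The bytes are already most-significant first: 0xDF1DC2A0.
Top bit is set, so as a signed 32-bit value this is 0xDF1DC2A0 − 2^32 = -551697760.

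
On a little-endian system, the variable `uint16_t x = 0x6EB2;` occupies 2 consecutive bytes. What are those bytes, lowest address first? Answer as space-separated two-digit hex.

B2 6E

Split into bytes (most-significant first): 6E B2.
In little-endian order the low byte comes first in memory.
So at ascending addresses the bytes are B2 6E.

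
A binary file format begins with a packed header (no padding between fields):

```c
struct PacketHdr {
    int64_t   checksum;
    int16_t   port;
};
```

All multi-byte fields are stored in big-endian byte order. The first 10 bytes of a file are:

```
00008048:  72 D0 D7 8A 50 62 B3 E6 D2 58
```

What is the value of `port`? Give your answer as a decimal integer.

-11688

`port` follows `checksum` (8 bytes), so it starts at byte offset 8 and occupies 2 bytes.
Bytes at offsets 8..9: D2 58.
Big-endian stores the most-significant byte at the lowest address.
The bytes are already most-significant first: 0xD258.
Top bit is set, so as a signed 16-bit value this is 0xD258 − 2^16 = -11688.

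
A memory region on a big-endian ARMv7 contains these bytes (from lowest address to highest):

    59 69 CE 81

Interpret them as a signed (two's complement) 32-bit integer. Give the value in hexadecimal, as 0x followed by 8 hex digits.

0x5969CE81

Big-endian: lowest address holds the most-significant byte.
The bytes are already most-significant first: 0x5969CE81.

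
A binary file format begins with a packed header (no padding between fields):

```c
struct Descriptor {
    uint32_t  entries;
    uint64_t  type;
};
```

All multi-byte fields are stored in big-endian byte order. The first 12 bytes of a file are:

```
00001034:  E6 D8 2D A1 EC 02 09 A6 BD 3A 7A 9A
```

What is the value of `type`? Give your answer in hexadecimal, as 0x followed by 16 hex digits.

0xEC0209A6BD3A7A9A

`type` follows `entries` (4 bytes), so it starts at byte offset 4 and occupies 8 bytes.
Bytes at offsets 4..11: EC 02 09 A6 BD 3A 7A 9A.
In big-endian order the high byte comes first in memory.
The bytes are already most-significant first: 0xEC0209A6BD3A7A9A.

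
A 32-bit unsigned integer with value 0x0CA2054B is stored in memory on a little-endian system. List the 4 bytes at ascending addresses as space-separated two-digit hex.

Split into bytes (most-significant first): 0C A2 05 4B.
In little-endian order the low byte comes first in memory.
So at ascending addresses the bytes are 4B 05 A2 0C.

4B 05 A2 0C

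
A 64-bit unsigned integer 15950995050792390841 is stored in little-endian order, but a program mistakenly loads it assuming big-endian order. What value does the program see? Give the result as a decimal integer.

15950995050792390841 in 64-bit hexadecimal is 0xDD5D517C987E90B9.
Stored little-endian, the bytes at ascending addresses are B9 90 7E 98 7C 51 5D DD.
Read back as big-endian, the last byte is least significant, giving 0xB9907E987C515DDD.
0xB9907E987C515DDD = 13371326487048838621.

13371326487048838621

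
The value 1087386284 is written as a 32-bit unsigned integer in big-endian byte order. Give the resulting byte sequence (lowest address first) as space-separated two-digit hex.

40 D0 32 AC

1087386284 in hexadecimal, padded to 32 bits, is 0x40D032AC.
Split into bytes (most-significant first): 40 D0 32 AC.
In big-endian order the high byte comes first in memory.
So the memory order matches the most-significant-first order: 40 D0 32 AC.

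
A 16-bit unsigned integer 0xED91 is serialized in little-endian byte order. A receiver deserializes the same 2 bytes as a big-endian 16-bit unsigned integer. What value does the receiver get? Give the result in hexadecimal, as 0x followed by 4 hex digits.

0x91ED

Stored little-endian, the bytes at ascending addresses are 91 ED.
Read back as big-endian, the last byte is least significant, giving 0x91ED.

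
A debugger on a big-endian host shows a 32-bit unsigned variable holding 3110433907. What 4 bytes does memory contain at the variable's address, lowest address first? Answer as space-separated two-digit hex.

3110433907 in hexadecimal, padded to 32 bits, is 0xB9657473.
Split into bytes (most-significant first): B9 65 74 73.
Big-endian: lowest address holds the most-significant byte.
So the memory order matches the most-significant-first order: B9 65 74 73.

B9 65 74 73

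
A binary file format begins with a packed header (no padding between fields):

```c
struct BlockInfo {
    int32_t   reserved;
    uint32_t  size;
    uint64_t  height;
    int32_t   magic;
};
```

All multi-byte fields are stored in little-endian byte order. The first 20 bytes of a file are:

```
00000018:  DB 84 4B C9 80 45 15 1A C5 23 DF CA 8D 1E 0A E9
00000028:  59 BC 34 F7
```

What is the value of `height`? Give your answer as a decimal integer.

16792267754947158981

`height` follows `reserved` (4 B), `size` (4 B), so it starts at offset 4 + 4 = 8 and occupies 8 bytes.
Bytes at offsets 8..15: C5 23 DF CA 8D 1E 0A E9.
Little-endian: lowest address holds the least-significant byte.
Reassemble most-significant byte first: E9 0A 1E 8D CA DF 23 C5 → 0xE90A1E8DCADF23C5.
0xE90A1E8DCADF23C5 = 16792267754947158981.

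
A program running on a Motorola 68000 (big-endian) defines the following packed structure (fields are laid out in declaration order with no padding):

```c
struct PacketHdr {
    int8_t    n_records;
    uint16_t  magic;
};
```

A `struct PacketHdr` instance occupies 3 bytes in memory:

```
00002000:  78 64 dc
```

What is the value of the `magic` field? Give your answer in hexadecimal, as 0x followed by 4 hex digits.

`magic` follows `n_records` (1 byte), so it starts at byte offset 1 and occupies 2 bytes.
Bytes at offsets 1..2: 64 DC.
Big-endian: lowest address holds the most-significant byte.
The bytes are already most-significant first: 0x64DC.

0x64DC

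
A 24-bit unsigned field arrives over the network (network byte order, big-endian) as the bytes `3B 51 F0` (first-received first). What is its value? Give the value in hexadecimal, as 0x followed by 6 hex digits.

0x3B51F0

Big-endian: lowest address holds the most-significant byte.
The bytes are already most-significant first: 0x3B51F0.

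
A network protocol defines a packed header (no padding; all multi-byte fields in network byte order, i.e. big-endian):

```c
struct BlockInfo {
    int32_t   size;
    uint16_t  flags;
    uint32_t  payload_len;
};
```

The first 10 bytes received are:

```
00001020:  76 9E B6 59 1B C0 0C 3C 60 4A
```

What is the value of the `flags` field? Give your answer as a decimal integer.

7104

`flags` follows `size` (4 bytes), so it starts at byte offset 4 and occupies 2 bytes.
Bytes at offsets 4..5: 1B C0.
Big-endian stores the most-significant byte at the lowest address.
The bytes are already most-significant first: 0x1BC0.
0x1BC0 = 7104.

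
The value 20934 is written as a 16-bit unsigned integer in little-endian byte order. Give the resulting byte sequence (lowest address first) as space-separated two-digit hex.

C6 51

20934 in hexadecimal, padded to 16 bits, is 0x51C6.
Split into bytes (most-significant first): 51 C6.
Little-endian stores the least-significant byte at the lowest address.
So at ascending addresses the bytes are C6 51.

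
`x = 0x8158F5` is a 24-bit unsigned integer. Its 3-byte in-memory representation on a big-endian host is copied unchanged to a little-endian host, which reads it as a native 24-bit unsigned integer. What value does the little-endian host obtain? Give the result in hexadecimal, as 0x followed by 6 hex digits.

Stored big-endian, the bytes at ascending addresses are 81 58 F5.
Read back as little-endian, the first byte is least significant, giving 0xF55881.

0xF55881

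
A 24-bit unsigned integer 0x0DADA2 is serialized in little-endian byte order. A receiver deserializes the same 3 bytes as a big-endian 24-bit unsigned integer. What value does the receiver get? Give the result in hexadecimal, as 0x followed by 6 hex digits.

0xA2AD0D

Stored little-endian, the bytes at ascending addresses are A2 AD 0D.
Read back as big-endian, the last byte is least significant, giving 0xA2AD0D.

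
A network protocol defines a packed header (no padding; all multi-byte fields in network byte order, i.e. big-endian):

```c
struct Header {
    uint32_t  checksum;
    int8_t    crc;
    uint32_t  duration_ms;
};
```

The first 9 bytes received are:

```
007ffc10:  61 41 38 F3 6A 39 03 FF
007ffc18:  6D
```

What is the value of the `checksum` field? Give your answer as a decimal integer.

`checksum` is the first field, at byte offset 0, occupying 4 bytes.
Bytes at offsets 0..3: 61 41 38 F3.
In big-endian order the high byte comes first in memory.
The bytes are already most-significant first: 0x614138F3.
0x614138F3 = 1631664371.

1631664371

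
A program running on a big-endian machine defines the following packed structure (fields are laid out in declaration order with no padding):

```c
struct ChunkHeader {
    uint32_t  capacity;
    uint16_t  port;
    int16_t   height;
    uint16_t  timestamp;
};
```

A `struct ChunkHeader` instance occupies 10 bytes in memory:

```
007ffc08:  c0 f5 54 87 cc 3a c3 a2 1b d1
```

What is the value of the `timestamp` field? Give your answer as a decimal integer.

`timestamp` follows `capacity` (4 B), `port` (2 B), `height` (2 B), so it starts at offset 4 + 2 + 2 = 8 and occupies 2 bytes.
Bytes at offsets 8..9: 1B D1.
In big-endian order the high byte comes first in memory.
The bytes are already most-significant first: 0x1BD1.
0x1BD1 = 7121.

7121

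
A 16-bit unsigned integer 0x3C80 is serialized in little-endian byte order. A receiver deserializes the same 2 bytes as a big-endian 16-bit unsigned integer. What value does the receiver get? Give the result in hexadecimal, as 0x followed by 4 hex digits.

0x803C

Stored little-endian, the bytes at ascending addresses are 80 3C.
Read back as big-endian, the last byte is least significant, giving 0x803C.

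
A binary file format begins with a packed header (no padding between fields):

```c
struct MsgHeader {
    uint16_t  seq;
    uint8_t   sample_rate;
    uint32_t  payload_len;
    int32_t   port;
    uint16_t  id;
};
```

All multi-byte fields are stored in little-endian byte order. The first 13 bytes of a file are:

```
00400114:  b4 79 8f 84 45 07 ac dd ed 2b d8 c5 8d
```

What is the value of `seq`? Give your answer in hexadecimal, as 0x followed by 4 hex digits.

`seq` is the first field, at byte offset 0, occupying 2 bytes.
Bytes at offsets 0..1: B4 79.
Little-endian stores the least-significant byte at the lowest address.
Reassemble most-significant byte first: 79 B4 → 0x79B4.

0x79B4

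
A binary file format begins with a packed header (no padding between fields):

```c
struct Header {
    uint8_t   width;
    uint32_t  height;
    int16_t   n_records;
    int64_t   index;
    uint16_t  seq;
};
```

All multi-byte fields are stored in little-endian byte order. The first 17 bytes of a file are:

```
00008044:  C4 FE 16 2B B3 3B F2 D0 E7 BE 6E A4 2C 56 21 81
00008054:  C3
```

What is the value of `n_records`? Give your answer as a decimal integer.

-3525

`n_records` follows `width` (1 B), `height` (4 B), so it starts at offset 1 + 4 = 5 and occupies 2 bytes.
Bytes at offsets 5..6: 3B F2.
Little-endian: lowest address holds the least-significant byte.
Reassemble most-significant byte first: F2 3B → 0xF23B.
Top bit is set, so as a signed 16-bit value this is 0xF23B − 2^16 = -3525.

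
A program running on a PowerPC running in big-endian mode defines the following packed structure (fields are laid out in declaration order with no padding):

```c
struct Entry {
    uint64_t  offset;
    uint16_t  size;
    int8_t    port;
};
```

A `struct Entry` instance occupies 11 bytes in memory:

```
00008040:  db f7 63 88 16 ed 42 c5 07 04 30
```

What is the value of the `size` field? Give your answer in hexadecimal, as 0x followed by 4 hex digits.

`size` follows `offset` (8 bytes), so it starts at byte offset 8 and occupies 2 bytes.
Bytes at offsets 8..9: 07 04.
In big-endian order the high byte comes first in memory.
The bytes are already most-significant first: 0x0704.

0x0704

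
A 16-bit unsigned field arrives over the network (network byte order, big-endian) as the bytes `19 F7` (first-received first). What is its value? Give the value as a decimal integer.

In big-endian order the high byte comes first in memory.
The bytes are already most-significant first: 0x19F7.
0x19F7 = 6647.

6647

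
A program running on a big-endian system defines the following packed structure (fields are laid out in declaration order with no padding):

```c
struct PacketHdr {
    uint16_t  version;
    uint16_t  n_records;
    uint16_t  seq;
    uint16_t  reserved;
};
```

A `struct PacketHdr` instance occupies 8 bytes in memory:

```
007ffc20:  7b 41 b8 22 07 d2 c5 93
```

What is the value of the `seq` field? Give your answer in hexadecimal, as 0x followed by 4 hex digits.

`seq` follows `version` (2 B), `n_records` (2 B), so it starts at offset 2 + 2 = 4 and occupies 2 bytes.
Bytes at offsets 4..5: 07 D2.
In big-endian order the high byte comes first in memory.
The bytes are already most-significant first: 0x07D2.

0x07D2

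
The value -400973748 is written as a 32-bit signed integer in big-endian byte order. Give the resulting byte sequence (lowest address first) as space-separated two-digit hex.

Two's complement of -400973748 in 32 bits: 400973748 = 0x17E65FB4; invert → 0xE819A04B; add 1 → 0xE819A04C.
Split into bytes (most-significant first): E8 19 A0 4C.
In big-endian order the high byte comes first in memory.
So the memory order matches the most-significant-first order: E8 19 A0 4C.

E8 19 A0 4C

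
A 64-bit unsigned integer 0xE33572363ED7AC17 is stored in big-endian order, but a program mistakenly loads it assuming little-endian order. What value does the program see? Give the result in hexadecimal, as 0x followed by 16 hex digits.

0x17ACD73E367235E3

Stored big-endian, the bytes at ascending addresses are E3 35 72 36 3E D7 AC 17.
Read back as little-endian, the first byte is least significant, giving 0x17ACD73E367235E3.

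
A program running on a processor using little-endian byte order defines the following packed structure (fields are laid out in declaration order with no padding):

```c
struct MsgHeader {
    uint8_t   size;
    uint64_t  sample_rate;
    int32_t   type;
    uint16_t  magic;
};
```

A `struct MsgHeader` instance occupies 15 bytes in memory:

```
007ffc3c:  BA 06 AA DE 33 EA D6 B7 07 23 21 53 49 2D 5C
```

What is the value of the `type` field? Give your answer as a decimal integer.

`type` follows `size` (1 B), `sample_rate` (8 B), so it starts at offset 1 + 8 = 9 and occupies 4 bytes.
Bytes at offsets 9..12: 23 21 53 49.
In little-endian order the low byte comes first in memory.
Reassemble most-significant byte first: 49 53 21 23 → 0x49532123.
0x49532123 = 1230184739.

1230184739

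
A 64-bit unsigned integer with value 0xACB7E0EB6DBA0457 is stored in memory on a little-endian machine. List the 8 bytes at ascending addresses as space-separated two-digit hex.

57 04 BA 6D EB E0 B7 AC

Split into bytes (most-significant first): AC B7 E0 EB 6D BA 04 57.
Little-endian stores the least-significant byte at the lowest address.
So at ascending addresses the bytes are 57 04 BA 6D EB E0 B7 AC.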